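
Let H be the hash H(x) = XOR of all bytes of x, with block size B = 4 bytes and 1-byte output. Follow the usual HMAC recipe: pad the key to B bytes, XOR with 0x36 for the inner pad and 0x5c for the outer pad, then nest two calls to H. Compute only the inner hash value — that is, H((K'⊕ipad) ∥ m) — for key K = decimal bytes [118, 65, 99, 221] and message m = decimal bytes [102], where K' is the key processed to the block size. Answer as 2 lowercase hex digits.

ef

Key decimal bytes [118, 65, 99, 221] = 76 41 63 dd is exactly B = 4 bytes: K' = 76 41 63 dd.
K' ⊕ ipad = 40 77 55 eb.
Inner input = 40 77 55 eb ∥ 66.
Inner hash: XOR 40⊕77⊕55⊕eb⊕66 = ef.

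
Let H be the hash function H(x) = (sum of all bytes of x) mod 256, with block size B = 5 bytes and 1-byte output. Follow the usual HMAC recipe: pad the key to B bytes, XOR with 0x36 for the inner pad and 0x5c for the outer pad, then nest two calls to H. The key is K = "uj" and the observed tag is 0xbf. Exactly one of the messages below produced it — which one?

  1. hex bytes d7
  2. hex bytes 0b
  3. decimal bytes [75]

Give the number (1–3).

2

Key "uj" = 75 6a is 2 bytes ≤ B = 5; zero-pad to 5 bytes: K' = 75 6a 00 00 00.
K' ⊕ ipad = 43 5c 36 36 36; K' ⊕ opad = 29 36 5c 5c 5c.
m1: inner = H(43 5c 36 36 36 d7) = 18; tag = H(29 36 5c 5c 5c 18) = 8b
m2: inner = H(43 5c 36 36 36 0b) = 4c; tag = H(29 36 5c 5c 5c 4c) = bf ← matches
m3: inner = H(43 5c 36 36 36 4b) = 8c; tag = H(29 36 5c 5c 5c 8c) = ff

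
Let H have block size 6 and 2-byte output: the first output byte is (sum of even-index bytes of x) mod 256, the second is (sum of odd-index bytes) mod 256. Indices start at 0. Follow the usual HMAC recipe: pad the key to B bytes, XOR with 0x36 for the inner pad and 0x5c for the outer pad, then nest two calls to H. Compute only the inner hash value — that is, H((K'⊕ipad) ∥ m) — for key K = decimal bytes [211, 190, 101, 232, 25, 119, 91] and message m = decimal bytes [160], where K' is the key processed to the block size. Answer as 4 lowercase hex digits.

a697

Key decimal bytes [211, 190, 101, 232, 25, 119, 91] = d3 be 65 e8 19 77 5b is 7 bytes > B = 6, so hash it first: H(key) = ac 1d, then zero-pad to 6 bytes: K' = ac 1d 00 00 00 00.
K' ⊕ ipad = 9a 2b 36 36 36 36.
Inner input = 9a 2b 36 36 36 36 ∥ a0.
Inner hash: even-index sum = 422 mod 256 = 166; odd-index sum = 151 mod 256 = 151 → a6 97.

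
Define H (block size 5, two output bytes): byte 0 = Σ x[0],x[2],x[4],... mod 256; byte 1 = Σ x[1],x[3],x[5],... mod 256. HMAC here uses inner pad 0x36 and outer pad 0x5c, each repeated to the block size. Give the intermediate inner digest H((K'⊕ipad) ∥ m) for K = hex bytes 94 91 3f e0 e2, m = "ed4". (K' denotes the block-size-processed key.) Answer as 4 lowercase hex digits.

Key hex bytes 94 91 3f e0 e2 is exactly B = 5 bytes: K' = 94 91 3f e0 e2.
K' ⊕ ipad = a2 a7 09 d6 d4.
Inner input = a2 a7 09 d6 d4 ∥ 65 64 34.
Inner hash: even-index sum = 483 mod 256 = 227; odd-index sum = 534 mod 256 = 22 → e3 16.

e316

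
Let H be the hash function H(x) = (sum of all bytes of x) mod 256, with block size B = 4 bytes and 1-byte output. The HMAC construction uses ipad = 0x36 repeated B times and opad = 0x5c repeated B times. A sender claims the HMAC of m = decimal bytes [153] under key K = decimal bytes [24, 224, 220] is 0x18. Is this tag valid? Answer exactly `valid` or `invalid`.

invalid

Key decimal bytes [24, 224, 220] = 18 e0 dc is 3 bytes ≤ B = 4; zero-pad to 4 bytes: K' = 18 e0 dc 00.
K' ⊕ ipad = 2e d6 ea 36; K' ⊕ opad = 44 bc 80 5c.
Inner hash: sum = 46+214+234+54+153 = 701; mod 256 = 189 → bd.
Outer hash (recomputed tag): sum = 68+188+128+92+189 = 665; mod 256 = 153 → 99.
Recomputed tag = 99; claimed = 18 → mismatch.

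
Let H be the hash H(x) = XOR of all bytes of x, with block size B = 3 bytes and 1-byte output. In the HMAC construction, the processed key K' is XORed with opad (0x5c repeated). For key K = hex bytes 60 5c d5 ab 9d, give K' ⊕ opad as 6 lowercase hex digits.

Key hex bytes 60 5c d5 ab 9d is 5 bytes > B = 3, so hash it first: H(key) = df, then zero-pad to 3 bytes: K' = df 00 00.
XOR each byte with 0x5c: df⊕5c=83, 00⊕5c=5c, 00⊕5c=5c.

835c5c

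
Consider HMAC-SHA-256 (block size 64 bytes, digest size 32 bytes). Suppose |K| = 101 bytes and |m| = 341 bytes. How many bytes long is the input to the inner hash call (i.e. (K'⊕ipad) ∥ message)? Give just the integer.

Key is 101 > 64 bytes, so it is hashed to 32 bytes then zero-padded to 64: |K'| = 64.
Inner input = (K'⊕ipad) ∥ m → 64 + 341 = 405 bytes.

405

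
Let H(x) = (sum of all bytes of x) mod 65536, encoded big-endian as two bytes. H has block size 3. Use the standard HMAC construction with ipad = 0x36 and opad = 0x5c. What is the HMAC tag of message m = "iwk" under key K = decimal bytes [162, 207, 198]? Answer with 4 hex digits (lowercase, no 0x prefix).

Key decimal bytes [162, 207, 198] = a2 cf c6 is exactly B = 3 bytes: K' = a2 cf c6.
K' ⊕ ipad = 94 f9 f0.  K' ⊕ opad = fe 93 9a.
Inner input = (K'⊕ipad) ∥ m = 94 f9 f0 ∥ 69 77 6b.
Inner hash: sum = 148+249+240+105+119+107 = 968 → 03 c8.
Outer input = (K'⊕opad) ∥ inner = fe 93 9a ∥ 03 c8.
Outer hash (tag): sum = 254+147+154+3+200 = 758 → 02 f6.

02f6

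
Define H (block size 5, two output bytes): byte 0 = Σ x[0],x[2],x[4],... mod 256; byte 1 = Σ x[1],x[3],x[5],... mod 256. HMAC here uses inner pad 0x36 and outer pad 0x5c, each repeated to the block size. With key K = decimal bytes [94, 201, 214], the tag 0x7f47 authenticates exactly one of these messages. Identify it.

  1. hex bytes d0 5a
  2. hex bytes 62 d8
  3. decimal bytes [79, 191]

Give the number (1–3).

2

Key decimal bytes [94, 201, 214] = 5e c9 d6 is 3 bytes ≤ B = 5; zero-pad to 5 bytes: K' = 5e c9 d6 00 00.
K' ⊕ ipad = 68 ff e0 36 36; K' ⊕ opad = 02 95 8a 5c 5c.
m1: inner = H(68 ff e0 36 36 d0 5a) = d8 05; tag = H(02 95 8a 5c 5c d8 05) = edc9
m2: inner = H(68 ff e0 36 36 62 d8) = 56 97; tag = H(02 95 8a 5c 5c 56 97) = 7f47 ← matches
m3: inner = H(68 ff e0 36 36 4f bf) = 3d 84; tag = H(02 95 8a 5c 5c 3d 84) = 6c2e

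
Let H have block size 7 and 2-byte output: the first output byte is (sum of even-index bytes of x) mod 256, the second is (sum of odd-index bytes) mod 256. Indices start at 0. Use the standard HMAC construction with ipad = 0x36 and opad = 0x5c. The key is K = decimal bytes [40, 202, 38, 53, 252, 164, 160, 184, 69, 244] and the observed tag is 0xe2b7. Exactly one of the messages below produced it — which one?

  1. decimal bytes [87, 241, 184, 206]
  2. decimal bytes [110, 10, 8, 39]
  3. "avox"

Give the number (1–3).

2

Key decimal bytes [40, 202, 38, 53, 252, 164, 160, 184, 69, 244] = 28 ca 26 35 fc a4 a0 b8 45 f4 is 10 bytes > B = 7, so hash it first: H(key) = 2f 4f, then zero-pad to 7 bytes: K' = 2f 4f 00 00 00 00 00.
K' ⊕ ipad = 19 79 36 36 36 36 36; K' ⊕ opad = 73 13 5c 5c 5c 5c 5c.
m1: inner = H(19 79 36 36 36 36 36 57 f1 b8 ce) = 7a f4; tag = H(73 13 5c 5c 5c 5c 5c 7a f4) = 7b45
m2: inner = H(19 79 36 36 36 36 36 6e 0a 08 27) = ec 5b; tag = H(73 13 5c 5c 5c 5c 5c ec 5b) = e2b7 ← matches
m3: inner = H(19 79 36 36 36 36 36 61 76 6f 78) = a9 b5; tag = H(73 13 5c 5c 5c 5c 5c a9 b5) = 3c74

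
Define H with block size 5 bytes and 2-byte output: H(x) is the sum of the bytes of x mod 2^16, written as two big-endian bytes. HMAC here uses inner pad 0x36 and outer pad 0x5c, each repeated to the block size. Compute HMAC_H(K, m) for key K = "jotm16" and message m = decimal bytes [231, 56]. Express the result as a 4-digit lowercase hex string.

01fd

Key "jotm16" = 6a 6f 74 6d 31 36 is 6 bytes > B = 5, so hash it first: H(key) = 02 21, then zero-pad to 5 bytes: K' = 02 21 00 00 00.
K' ⊕ ipad = 34 17 36 36 36.  K' ⊕ opad = 5e 7d 5c 5c 5c.
Inner input = (K'⊕ipad) ∥ m = 34 17 36 36 36 ∥ e7 38.
Inner hash: sum = 52+23+54+54+54+231+56 = 524 → 02 0c.
Outer input = (K'⊕opad) ∥ inner = 5e 7d 5c 5c 5c ∥ 02 0c.
Outer hash (tag): sum = 94+125+92+92+92+2+12 = 509 → 01 fd.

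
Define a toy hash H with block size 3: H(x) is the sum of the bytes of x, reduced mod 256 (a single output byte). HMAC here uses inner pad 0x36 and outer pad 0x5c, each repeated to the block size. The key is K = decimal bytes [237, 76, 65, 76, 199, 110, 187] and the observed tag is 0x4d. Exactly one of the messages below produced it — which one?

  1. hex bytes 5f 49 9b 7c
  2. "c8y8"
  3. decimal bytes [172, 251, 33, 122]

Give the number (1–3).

1

Key decimal bytes [237, 76, 65, 76, 199, 110, 187] = ed 4c 41 4c c7 6e bb is 7 bytes > B = 3, so hash it first: H(key) = b6, then zero-pad to 3 bytes: K' = b6 00 00.
K' ⊕ ipad = 80 36 36; K' ⊕ opad = ea 5c 5c.
m1: inner = H(80 36 36 5f 49 9b 7c) = ab; tag = H(ea 5c 5c ab) = 4d ← matches
m2: inner = H(80 36 36 63 38 79 38) = 38; tag = H(ea 5c 5c 38) = da
m3: inner = H(80 36 36 ac fb 21 7a) = 2e; tag = H(ea 5c 5c 2e) = d0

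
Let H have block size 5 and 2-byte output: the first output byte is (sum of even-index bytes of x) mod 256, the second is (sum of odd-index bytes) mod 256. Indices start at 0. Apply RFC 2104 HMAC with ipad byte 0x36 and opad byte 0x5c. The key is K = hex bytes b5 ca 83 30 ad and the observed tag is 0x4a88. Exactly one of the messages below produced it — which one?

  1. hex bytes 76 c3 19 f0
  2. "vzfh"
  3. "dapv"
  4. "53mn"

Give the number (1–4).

1

Key hex bytes b5 ca 83 30 ad is exactly B = 5 bytes: K' = b5 ca 83 30 ad.
K' ⊕ ipad = 83 fc b5 06 9b; K' ⊕ opad = e9 96 df 6c f1.
m1: inner = H(83 fc b5 06 9b 76 c3 19 f0) = 86 91; tag = H(e9 96 df 6c f1 86 91) = 4a88 ← matches
m2: inner = H(83 fc b5 06 9b 76 7a 66 68) = b5 de; tag = H(e9 96 df 6c f1 b5 de) = 97b7
m3: inner = H(83 fc b5 06 9b 64 61 70 76) = aa d6; tag = H(e9 96 df 6c f1 aa d6) = 8fac
m4: inner = H(83 fc b5 06 9b 35 33 6d 6e) = 74 a4; tag = H(e9 96 df 6c f1 74 a4) = 5d76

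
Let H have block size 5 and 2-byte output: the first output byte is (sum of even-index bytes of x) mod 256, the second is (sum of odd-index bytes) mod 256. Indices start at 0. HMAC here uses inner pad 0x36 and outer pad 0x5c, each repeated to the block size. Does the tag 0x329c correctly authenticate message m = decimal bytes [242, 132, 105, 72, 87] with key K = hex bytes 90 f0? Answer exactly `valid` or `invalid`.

Key hex bytes 90 f0 is 2 bytes ≤ B = 5; zero-pad to 5 bytes: K' = 90 f0 00 00 00.
K' ⊕ ipad = a6 c6 36 36 36; K' ⊕ opad = cc ac 5c 5c 5c.
Inner hash: even-index sum = 478 mod 256 = 222; odd-index sum = 686 mod 256 = 174 → de ae.
Outer hash (recomputed tag): even-index sum = 562 mod 256 = 50; odd-index sum = 486 mod 256 = 230 → 32 e6.
Recomputed tag = 32e6; claimed = 329c → mismatch.

invalid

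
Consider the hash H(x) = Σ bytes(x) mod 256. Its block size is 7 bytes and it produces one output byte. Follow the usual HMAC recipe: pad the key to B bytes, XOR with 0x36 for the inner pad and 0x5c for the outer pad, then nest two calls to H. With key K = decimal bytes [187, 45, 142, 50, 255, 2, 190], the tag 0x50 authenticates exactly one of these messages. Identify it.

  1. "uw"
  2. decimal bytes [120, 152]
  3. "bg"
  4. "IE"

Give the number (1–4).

Key decimal bytes [187, 45, 142, 50, 255, 2, 190] = bb 2d 8e 32 ff 02 be is exactly B = 7 bytes: K' = bb 2d 8e 32 ff 02 be.
K' ⊕ ipad = 8d 1b b8 04 c9 34 88; K' ⊕ opad = e7 71 d2 6e a3 5e e2.
m1: inner = H(8d 1b b8 04 c9 34 88 75 77) = d5; tag = H(e7 71 d2 6e a3 5e e2 d5) = 50 ← matches
m2: inner = H(8d 1b b8 04 c9 34 88 78 98) = f9; tag = H(e7 71 d2 6e a3 5e e2 f9) = 74
m3: inner = H(8d 1b b8 04 c9 34 88 62 67) = b2; tag = H(e7 71 d2 6e a3 5e e2 b2) = 2d
m4: inner = H(8d 1b b8 04 c9 34 88 49 45) = 77; tag = H(e7 71 d2 6e a3 5e e2 77) = f2

1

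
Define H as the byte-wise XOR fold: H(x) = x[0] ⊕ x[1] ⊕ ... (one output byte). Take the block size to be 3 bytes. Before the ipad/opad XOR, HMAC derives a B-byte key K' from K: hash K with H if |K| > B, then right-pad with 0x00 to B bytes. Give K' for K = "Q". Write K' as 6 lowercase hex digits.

510000

Key "Q" = 51 is 1 byte ≤ B = 3; zero-pad to 3 bytes: K' = 51 00 00.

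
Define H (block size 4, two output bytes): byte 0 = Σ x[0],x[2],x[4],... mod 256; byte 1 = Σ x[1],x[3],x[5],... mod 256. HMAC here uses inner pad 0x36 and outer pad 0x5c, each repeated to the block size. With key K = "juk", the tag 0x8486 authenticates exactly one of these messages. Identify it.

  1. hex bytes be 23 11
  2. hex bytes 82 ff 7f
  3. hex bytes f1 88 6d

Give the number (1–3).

Key "juk" = 6a 75 6b is 3 bytes ≤ B = 4; zero-pad to 4 bytes: K' = 6a 75 6b 00.
K' ⊕ ipad = 5c 43 5d 36; K' ⊕ opad = 36 29 37 5c.
m1: inner = H(5c 43 5d 36 be 23 11) = 88 9c; tag = H(36 29 37 5c 88 9c) = f521
m2: inner = H(5c 43 5d 36 82 ff 7f) = ba 78; tag = H(36 29 37 5c ba 78) = 27fd
m3: inner = H(5c 43 5d 36 f1 88 6d) = 17 01; tag = H(36 29 37 5c 17 01) = 8486 ← matches

3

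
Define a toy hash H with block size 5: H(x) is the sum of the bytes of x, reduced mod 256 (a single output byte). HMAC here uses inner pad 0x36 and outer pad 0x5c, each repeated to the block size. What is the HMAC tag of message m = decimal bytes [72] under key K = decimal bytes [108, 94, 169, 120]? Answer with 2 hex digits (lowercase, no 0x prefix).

Key decimal bytes [108, 94, 169, 120] = 6c 5e a9 78 is 4 bytes ≤ B = 5; zero-pad to 5 bytes: K' = 6c 5e a9 78 00.
K' ⊕ ipad = 5a 68 9f 4e 36.  K' ⊕ opad = 30 02 f5 24 5c.
Inner input = (K'⊕ipad) ∥ m = 5a 68 9f 4e 36 ∥ 48.
Inner hash: sum = 90+104+159+78+54+72 = 557; mod 256 = 45 → 2d.
Outer input = (K'⊕opad) ∥ inner = 30 02 f5 24 5c ∥ 2d.
Outer hash (tag): sum = 48+2+245+36+92+45 = 468; mod 256 = 212 → d4.

d4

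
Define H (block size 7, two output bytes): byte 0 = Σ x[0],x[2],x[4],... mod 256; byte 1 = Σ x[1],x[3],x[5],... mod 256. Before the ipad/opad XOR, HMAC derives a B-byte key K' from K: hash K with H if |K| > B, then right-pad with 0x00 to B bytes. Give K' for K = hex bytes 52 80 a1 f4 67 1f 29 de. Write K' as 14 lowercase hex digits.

83710000000000

|K| = 8 > B = 7, so first hash the key.
H(K): even-index sum = 387 mod 256 = 131; odd-index sum = 625 mod 256 = 113 → 83 71.
Zero-pad H(K) = 83 71 to 7 bytes: K' = 83 71 00 00 00 00 00.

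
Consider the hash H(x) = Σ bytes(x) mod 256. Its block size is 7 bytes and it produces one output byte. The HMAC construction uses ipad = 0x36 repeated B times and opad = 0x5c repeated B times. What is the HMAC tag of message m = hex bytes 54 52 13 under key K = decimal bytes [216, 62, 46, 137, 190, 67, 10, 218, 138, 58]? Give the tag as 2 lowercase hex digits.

Key decimal bytes [216, 62, 46, 137, 190, 67, 10, 218, 138, 58] = d8 3e 2e 89 be 43 0a da 8a 3a is 10 bytes > B = 7, so hash it first: H(key) = 76, then zero-pad to 7 bytes: K' = 76 00 00 00 00 00 00.
K' ⊕ ipad = 40 36 36 36 36 36 36.  K' ⊕ opad = 2a 5c 5c 5c 5c 5c 5c.
Inner input = (K'⊕ipad) ∥ m = 40 36 36 36 36 36 36 ∥ 54 52 13.
Inner hash: sum = 64+54+54+54+54+54+54+84+82+19 = 573; mod 256 = 61 → 3d.
Outer input = (K'⊕opad) ∥ inner = 2a 5c 5c 5c 5c 5c 5c ∥ 3d.
Outer hash (tag): sum = 42+92+92+92+92+92+92+61 = 655; mod 256 = 143 → 8f.

8f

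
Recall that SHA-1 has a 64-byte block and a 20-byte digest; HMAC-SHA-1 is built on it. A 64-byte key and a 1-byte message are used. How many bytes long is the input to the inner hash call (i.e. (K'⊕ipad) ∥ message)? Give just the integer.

65

Key is 64 ≤ 64 bytes, zero-padded: |K'| = 64.
Inner input = (K'⊕ipad) ∥ m → 64 + 1 = 65 bytes.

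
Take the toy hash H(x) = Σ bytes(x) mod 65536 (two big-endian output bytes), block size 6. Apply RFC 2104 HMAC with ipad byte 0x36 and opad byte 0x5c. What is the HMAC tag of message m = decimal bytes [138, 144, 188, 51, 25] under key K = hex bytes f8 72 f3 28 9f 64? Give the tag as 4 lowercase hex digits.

Key hex bytes f8 72 f3 28 9f 64 is exactly B = 6 bytes: K' = f8 72 f3 28 9f 64.
K' ⊕ ipad = ce 44 c5 1e a9 52.  K' ⊕ opad = a4 2e af 74 c3 38.
Inner input = (K'⊕ipad) ∥ m = ce 44 c5 1e a9 52 ∥ 8a 90 bc 33 19.
Inner hash: sum = 206+68+197+30+169+82+138+144+188+51+25 = 1298 → 05 12.
Outer input = (K'⊕opad) ∥ inner = a4 2e af 74 c3 38 ∥ 05 12.
Outer hash (tag): sum = 164+46+175+116+195+56+5+18 = 775 → 03 07.

0307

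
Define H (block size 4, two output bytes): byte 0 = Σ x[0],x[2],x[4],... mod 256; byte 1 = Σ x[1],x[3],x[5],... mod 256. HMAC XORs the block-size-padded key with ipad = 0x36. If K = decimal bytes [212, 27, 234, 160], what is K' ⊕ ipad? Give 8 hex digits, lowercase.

e22ddc96

Key decimal bytes [212, 27, 234, 160] = d4 1b ea a0 is exactly B = 4 bytes: K' = d4 1b ea a0.
XOR each byte with 0x36: d4⊕36=e2, 1b⊕36=2d, ea⊕36=dc, a0⊕36=96.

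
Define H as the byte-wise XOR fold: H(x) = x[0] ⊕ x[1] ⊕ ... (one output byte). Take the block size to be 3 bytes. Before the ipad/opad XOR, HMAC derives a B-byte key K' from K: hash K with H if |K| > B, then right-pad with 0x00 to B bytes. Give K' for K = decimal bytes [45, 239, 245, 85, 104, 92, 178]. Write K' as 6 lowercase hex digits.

|K| = 7 > B = 3, so first hash the key.
H(K): XOR 2d⊕ef⊕f5⊕55⊕68⊕5c⊕b2 = e4.
Zero-pad H(K) = e4 to 3 bytes: K' = e4 00 00.

e40000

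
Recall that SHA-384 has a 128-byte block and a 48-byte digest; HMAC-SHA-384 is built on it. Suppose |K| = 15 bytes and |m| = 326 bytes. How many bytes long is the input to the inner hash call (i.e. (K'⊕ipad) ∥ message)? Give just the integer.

Key is 15 ≤ 128 bytes, zero-padded: |K'| = 128.
Inner input = (K'⊕ipad) ∥ m → 128 + 326 = 454 bytes.

454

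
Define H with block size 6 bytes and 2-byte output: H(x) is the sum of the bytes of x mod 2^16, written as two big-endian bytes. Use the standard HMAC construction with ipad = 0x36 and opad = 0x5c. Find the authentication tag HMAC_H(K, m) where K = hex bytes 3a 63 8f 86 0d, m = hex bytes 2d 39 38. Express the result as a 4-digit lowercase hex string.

03da

Key hex bytes 3a 63 8f 86 0d is 5 bytes ≤ B = 6; zero-pad to 6 bytes: K' = 3a 63 8f 86 0d 00.
K' ⊕ ipad = 0c 55 b9 b0 3b 36.  K' ⊕ opad = 66 3f d3 da 51 5c.
Inner input = (K'⊕ipad) ∥ m = 0c 55 b9 b0 3b 36 ∥ 2d 39 38.
Inner hash: sum = 12+85+185+176+59+54+45+57+56 = 729 → 02 d9.
Outer input = (K'⊕opad) ∥ inner = 66 3f d3 da 51 5c ∥ 02 d9.
Outer hash (tag): sum = 102+63+211+218+81+92+2+217 = 986 → 03 da.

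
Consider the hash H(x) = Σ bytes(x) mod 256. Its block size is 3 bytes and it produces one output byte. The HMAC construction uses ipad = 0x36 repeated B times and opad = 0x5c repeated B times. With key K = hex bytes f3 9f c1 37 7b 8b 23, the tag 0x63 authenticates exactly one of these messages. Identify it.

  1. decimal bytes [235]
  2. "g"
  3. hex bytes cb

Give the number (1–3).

3

Key hex bytes f3 9f c1 37 7b 8b 23 is 7 bytes > B = 3, so hash it first: H(key) = b3, then zero-pad to 3 bytes: K' = b3 00 00.
K' ⊕ ipad = 85 36 36; K' ⊕ opad = ef 5c 5c.
m1: inner = H(85 36 36 eb) = dc; tag = H(ef 5c 5c dc) = 83
m2: inner = H(85 36 36 67) = 58; tag = H(ef 5c 5c 58) = ff
m3: inner = H(85 36 36 cb) = bc; tag = H(ef 5c 5c bc) = 63 ← matches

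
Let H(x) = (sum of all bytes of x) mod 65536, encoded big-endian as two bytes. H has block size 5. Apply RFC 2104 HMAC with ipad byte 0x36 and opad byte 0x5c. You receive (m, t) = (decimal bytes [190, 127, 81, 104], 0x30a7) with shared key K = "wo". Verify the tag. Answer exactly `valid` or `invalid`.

invalid

Key "wo" = 77 6f is 2 bytes ≤ B = 5; zero-pad to 5 bytes: K' = 77 6f 00 00 00.
K' ⊕ ipad = 41 59 36 36 36; K' ⊕ opad = 2b 33 5c 5c 5c.
Inner hash: sum = 65+89+54+54+54+190+127+81+104 = 818 → 03 32.
Outer hash (recomputed tag): sum = 43+51+92+92+92+3+50 = 423 → 01 a7.
Recomputed tag = 01a7; claimed = 30a7 → mismatch.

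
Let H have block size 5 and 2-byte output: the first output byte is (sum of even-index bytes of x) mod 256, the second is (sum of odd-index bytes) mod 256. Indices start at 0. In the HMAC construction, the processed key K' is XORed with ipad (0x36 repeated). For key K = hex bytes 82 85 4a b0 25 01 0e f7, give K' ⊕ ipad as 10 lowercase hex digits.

c91b363636

Key hex bytes 82 85 4a b0 25 01 0e f7 is 8 bytes > B = 5, so hash it first: H(key) = ff 2d, then zero-pad to 5 bytes: K' = ff 2d 00 00 00.
XOR each byte with 0x36: ff⊕36=c9, 2d⊕36=1b, 00⊕36=36, 00⊕36=36, 00⊕36=36.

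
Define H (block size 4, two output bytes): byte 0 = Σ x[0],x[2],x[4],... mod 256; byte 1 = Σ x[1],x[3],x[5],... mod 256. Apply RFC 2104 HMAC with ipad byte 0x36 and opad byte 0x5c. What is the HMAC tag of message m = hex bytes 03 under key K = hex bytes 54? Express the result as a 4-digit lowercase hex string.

ff24

Key hex bytes 54 is 1 byte ≤ B = 4; zero-pad to 4 bytes: K' = 54 00 00 00.
K' ⊕ ipad = 62 36 36 36.  K' ⊕ opad = 08 5c 5c 5c.
Inner input = (K'⊕ipad) ∥ m = 62 36 36 36 ∥ 03.
Inner hash: even-index sum = 155 mod 256 = 155; odd-index sum = 108 mod 256 = 108 → 9b 6c.
Outer input = (K'⊕opad) ∥ inner = 08 5c 5c 5c ∥ 9b 6c.
Outer hash (tag): even-index sum = 255 mod 256 = 255; odd-index sum = 292 mod 256 = 36 → ff 24.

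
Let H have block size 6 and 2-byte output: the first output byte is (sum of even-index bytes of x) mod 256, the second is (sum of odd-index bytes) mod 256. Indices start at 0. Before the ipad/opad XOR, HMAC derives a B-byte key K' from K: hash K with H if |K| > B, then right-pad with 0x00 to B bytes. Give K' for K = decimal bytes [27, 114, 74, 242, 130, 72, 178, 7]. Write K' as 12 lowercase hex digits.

|K| = 8 > B = 6, so first hash the key.
H(K): even-index sum = 409 mod 256 = 153; odd-index sum = 435 mod 256 = 179 → 99 b3.
Zero-pad H(K) = 99 b3 to 6 bytes: K' = 99 b3 00 00 00 00.

99b300000000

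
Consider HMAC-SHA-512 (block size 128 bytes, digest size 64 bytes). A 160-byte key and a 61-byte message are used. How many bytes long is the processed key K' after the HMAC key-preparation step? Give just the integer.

Key is 160 > 128 bytes, so it is hashed to 64 bytes then zero-padded to 128: |K'| = 128.

128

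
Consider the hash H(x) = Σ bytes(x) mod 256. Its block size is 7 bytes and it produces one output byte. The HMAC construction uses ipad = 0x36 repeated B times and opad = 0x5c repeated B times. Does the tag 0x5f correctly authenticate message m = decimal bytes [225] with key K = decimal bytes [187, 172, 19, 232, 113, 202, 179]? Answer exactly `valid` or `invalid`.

Key decimal bytes [187, 172, 19, 232, 113, 202, 179] = bb ac 13 e8 71 ca b3 is exactly B = 7 bytes: K' = bb ac 13 e8 71 ca b3.
K' ⊕ ipad = 8d 9a 25 de 47 fc 85; K' ⊕ opad = e7 f0 4f b4 2d 96 ef.
Inner hash: sum = 141+154+37+222+71+252+133+225 = 1235; mod 256 = 211 → d3.
Outer hash (recomputed tag): sum = 231+240+79+180+45+150+239+211 = 1375; mod 256 = 95 → 5f.
Recomputed tag = 5f; claimed = 5f → match.

valid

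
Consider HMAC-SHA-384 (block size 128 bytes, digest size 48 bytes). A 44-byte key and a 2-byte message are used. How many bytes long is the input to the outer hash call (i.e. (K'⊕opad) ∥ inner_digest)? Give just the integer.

176

Key is 44 ≤ 128 bytes, zero-padded: |K'| = 128.
Outer input = (K'⊕opad) ∥ H(inner) → 128 + 48 = 176 bytes.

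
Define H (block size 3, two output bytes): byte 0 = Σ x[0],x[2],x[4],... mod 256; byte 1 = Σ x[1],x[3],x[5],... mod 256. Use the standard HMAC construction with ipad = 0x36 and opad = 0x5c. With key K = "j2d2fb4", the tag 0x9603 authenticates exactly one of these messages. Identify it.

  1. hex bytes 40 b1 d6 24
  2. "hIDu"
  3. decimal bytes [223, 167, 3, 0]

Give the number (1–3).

1

Key "j2d2fb4" = 6a 32 64 32 66 62 34 is 7 bytes > B = 3, so hash it first: H(key) = 68 c6, then zero-pad to 3 bytes: K' = 68 c6 00.
K' ⊕ ipad = 5e f0 36; K' ⊕ opad = 34 9a 5c.
m1: inner = H(5e f0 36 40 b1 d6 24) = 69 06; tag = H(34 9a 5c 69 06) = 9603 ← matches
m2: inner = H(5e f0 36 68 49 44 75) = 52 9c; tag = H(34 9a 5c 52 9c) = 2cec
m3: inner = H(5e f0 36 df a7 03 00) = 3b d2; tag = H(34 9a 5c 3b d2) = 62d5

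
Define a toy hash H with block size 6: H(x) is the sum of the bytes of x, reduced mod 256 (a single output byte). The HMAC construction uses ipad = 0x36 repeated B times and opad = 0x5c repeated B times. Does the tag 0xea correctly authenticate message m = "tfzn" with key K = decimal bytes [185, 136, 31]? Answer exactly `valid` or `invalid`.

valid

Key decimal bytes [185, 136, 31] = b9 88 1f is 3 bytes ≤ B = 6; zero-pad to 6 bytes: K' = b9 88 1f 00 00 00.
K' ⊕ ipad = 8f be 29 36 36 36; K' ⊕ opad = e5 d4 43 5c 5c 5c.
Inner hash: sum = 143+190+41+54+54+54+116+102+122+110 = 986; mod 256 = 218 → da.
Outer hash (recomputed tag): sum = 229+212+67+92+92+92+218 = 1002; mod 256 = 234 → ea.
Recomputed tag = ea; claimed = ea → match.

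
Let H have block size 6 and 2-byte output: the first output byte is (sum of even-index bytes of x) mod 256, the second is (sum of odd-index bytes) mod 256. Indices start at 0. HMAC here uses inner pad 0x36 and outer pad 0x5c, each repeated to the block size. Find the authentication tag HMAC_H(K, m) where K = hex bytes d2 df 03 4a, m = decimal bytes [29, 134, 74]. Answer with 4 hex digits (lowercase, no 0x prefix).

ff16

Key hex bytes d2 df 03 4a is 4 bytes ≤ B = 6; zero-pad to 6 bytes: K' = d2 df 03 4a 00 00.
K' ⊕ ipad = e4 e9 35 7c 36 36.  K' ⊕ opad = 8e 83 5f 16 5c 5c.
Inner input = (K'⊕ipad) ∥ m = e4 e9 35 7c 36 36 ∥ 1d 86 4a.
Inner hash: even-index sum = 438 mod 256 = 182; odd-index sum = 545 mod 256 = 33 → b6 21.
Outer input = (K'⊕opad) ∥ inner = 8e 83 5f 16 5c 5c ∥ b6 21.
Outer hash (tag): even-index sum = 511 mod 256 = 255; odd-index sum = 278 mod 256 = 22 → ff 16.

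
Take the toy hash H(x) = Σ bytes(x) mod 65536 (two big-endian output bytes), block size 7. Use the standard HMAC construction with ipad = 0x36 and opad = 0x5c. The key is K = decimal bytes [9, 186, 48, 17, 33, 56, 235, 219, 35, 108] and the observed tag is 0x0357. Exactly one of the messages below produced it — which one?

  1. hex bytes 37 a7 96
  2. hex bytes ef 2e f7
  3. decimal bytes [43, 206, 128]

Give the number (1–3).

Key decimal bytes [9, 186, 48, 17, 33, 56, 235, 219, 35, 108] = 09 ba 30 11 21 38 eb db 23 6c is 10 bytes > B = 7, so hash it first: H(key) = 03 b2, then zero-pad to 7 bytes: K' = 03 b2 00 00 00 00 00.
K' ⊕ ipad = 35 84 36 36 36 36 36; K' ⊕ opad = 5f ee 5c 5c 5c 5c 5c.
m1: inner = H(35 84 36 36 36 36 36 37 a7 96) = 03 3b; tag = H(5f ee 5c 5c 5c 5c 5c 03 3b) = 0357 ← matches
m2: inner = H(35 84 36 36 36 36 36 ef 2e f7) = 03 db; tag = H(5f ee 5c 5c 5c 5c 5c 03 db) = 03f7
m3: inner = H(35 84 36 36 36 36 36 2b ce 80) = 03 40; tag = H(5f ee 5c 5c 5c 5c 5c 03 40) = 035c

1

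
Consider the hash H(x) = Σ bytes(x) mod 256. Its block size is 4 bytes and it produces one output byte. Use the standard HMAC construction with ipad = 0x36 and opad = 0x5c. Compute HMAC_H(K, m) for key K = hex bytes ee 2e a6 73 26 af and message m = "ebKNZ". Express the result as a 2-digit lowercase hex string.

02

Key hex bytes ee 2e a6 73 26 af is 6 bytes > B = 4, so hash it first: H(key) = 0a, then zero-pad to 4 bytes: K' = 0a 00 00 00.
K' ⊕ ipad = 3c 36 36 36.  K' ⊕ opad = 56 5c 5c 5c.
Inner input = (K'⊕ipad) ∥ m = 3c 36 36 36 ∥ 65 62 4b 4e 5a.
Inner hash: sum = 60+54+54+54+101+98+75+78+90 = 664; mod 256 = 152 → 98.
Outer input = (K'⊕opad) ∥ inner = 56 5c 5c 5c ∥ 98.
Outer hash (tag): sum = 86+92+92+92+152 = 514; mod 256 = 2 → 02.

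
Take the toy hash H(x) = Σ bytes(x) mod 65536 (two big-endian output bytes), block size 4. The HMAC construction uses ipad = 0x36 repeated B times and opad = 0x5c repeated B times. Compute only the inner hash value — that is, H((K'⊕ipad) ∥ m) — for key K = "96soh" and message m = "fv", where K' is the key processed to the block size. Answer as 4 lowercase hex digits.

020e

Key "96soh" = 39 36 73 6f 68 is 5 bytes > B = 4, so hash it first: H(key) = 01 b9, then zero-pad to 4 bytes: K' = 01 b9 00 00.
K' ⊕ ipad = 37 8f 36 36.
Inner input = 37 8f 36 36 ∥ 66 76.
Inner hash: sum = 55+143+54+54+102+118 = 526 → 02 0e.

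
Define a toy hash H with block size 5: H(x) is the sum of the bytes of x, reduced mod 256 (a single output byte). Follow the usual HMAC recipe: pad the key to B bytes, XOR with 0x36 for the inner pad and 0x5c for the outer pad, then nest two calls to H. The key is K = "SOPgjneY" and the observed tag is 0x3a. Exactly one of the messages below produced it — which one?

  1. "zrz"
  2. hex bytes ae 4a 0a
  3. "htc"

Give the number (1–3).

1

Key "SOPgjneY" = 53 4f 50 67 6a 6e 65 59 is 8 bytes > B = 5, so hash it first: H(key) = ef, then zero-pad to 5 bytes: K' = ef 00 00 00 00.
K' ⊕ ipad = d9 36 36 36 36; K' ⊕ opad = b3 5c 5c 5c 5c.
m1: inner = H(d9 36 36 36 36 7a 72 7a) = 17; tag = H(b3 5c 5c 5c 5c 17) = 3a ← matches
m2: inner = H(d9 36 36 36 36 ae 4a 0a) = b3; tag = H(b3 5c 5c 5c 5c b3) = d6
m3: inner = H(d9 36 36 36 36 68 74 63) = f0; tag = H(b3 5c 5c 5c 5c f0) = 13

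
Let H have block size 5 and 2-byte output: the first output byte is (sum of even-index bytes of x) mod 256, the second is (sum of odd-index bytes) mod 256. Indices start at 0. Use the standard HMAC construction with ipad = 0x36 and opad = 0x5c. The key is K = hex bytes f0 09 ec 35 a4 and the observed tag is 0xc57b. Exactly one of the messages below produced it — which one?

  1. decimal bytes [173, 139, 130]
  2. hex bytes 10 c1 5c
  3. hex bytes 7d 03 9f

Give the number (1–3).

1

Key hex bytes f0 09 ec 35 a4 is exactly B = 5 bytes: K' = f0 09 ec 35 a4.
K' ⊕ ipad = c6 3f da 03 92; K' ⊕ opad = ac 55 b0 69 f8.
m1: inner = H(c6 3f da 03 92 ad 8b 82) = bd 71; tag = H(ac 55 b0 69 f8 bd 71) = c57b ← matches
m2: inner = H(c6 3f da 03 92 10 c1 5c) = f3 ae; tag = H(ac 55 b0 69 f8 f3 ae) = 02b1
m3: inner = H(c6 3f da 03 92 7d 03 9f) = 35 5e; tag = H(ac 55 b0 69 f8 35 5e) = b2f3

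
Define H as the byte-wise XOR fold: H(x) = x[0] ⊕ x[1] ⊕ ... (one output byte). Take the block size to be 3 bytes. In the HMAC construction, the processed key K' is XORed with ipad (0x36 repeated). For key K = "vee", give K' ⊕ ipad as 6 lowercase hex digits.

Key "vee" = 76 65 65 is exactly B = 3 bytes: K' = 76 65 65.
XOR each byte with 0x36: 76⊕36=40, 65⊕36=53, 65⊕36=53.

405353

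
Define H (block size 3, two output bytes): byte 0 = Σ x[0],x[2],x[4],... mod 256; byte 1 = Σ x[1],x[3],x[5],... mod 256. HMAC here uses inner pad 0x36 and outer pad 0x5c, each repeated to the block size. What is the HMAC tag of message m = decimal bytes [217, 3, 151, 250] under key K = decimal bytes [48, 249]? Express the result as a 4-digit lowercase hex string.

07de

Key decimal bytes [48, 249] = 30 f9 is 2 bytes ≤ B = 3; zero-pad to 3 bytes: K' = 30 f9 00.
K' ⊕ ipad = 06 cf 36.  K' ⊕ opad = 6c a5 5c.
Inner input = (K'⊕ipad) ∥ m = 06 cf 36 ∥ d9 03 97 fa.
Inner hash: even-index sum = 313 mod 256 = 57; odd-index sum = 575 mod 256 = 63 → 39 3f.
Outer input = (K'⊕opad) ∥ inner = 6c a5 5c ∥ 39 3f.
Outer hash (tag): even-index sum = 263 mod 256 = 7; odd-index sum = 222 mod 256 = 222 → 07 de.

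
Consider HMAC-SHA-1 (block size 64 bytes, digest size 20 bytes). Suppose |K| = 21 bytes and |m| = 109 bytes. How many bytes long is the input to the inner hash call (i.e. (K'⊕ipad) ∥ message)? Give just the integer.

173

Key is 21 ≤ 64 bytes, zero-padded: |K'| = 64.
Inner input = (K'⊕ipad) ∥ m → 64 + 109 = 173 bytes.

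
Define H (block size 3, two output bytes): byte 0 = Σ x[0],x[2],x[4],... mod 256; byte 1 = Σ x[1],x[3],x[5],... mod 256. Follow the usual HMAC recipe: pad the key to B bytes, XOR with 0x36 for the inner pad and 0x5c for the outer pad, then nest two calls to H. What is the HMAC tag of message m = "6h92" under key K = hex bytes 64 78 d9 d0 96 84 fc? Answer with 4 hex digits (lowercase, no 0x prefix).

Key hex bytes 64 78 d9 d0 96 84 fc is 7 bytes > B = 3, so hash it first: H(key) = cf cc, then zero-pad to 3 bytes: K' = cf cc 00.
K' ⊕ ipad = f9 fa 36.  K' ⊕ opad = 93 90 5c.
Inner input = (K'⊕ipad) ∥ m = f9 fa 36 ∥ 36 68 39 32.
Inner hash: even-index sum = 457 mod 256 = 201; odd-index sum = 361 mod 256 = 105 → c9 69.
Outer input = (K'⊕opad) ∥ inner = 93 90 5c ∥ c9 69.
Outer hash (tag): even-index sum = 344 mod 256 = 88; odd-index sum = 345 mod 256 = 89 → 58 59.

5859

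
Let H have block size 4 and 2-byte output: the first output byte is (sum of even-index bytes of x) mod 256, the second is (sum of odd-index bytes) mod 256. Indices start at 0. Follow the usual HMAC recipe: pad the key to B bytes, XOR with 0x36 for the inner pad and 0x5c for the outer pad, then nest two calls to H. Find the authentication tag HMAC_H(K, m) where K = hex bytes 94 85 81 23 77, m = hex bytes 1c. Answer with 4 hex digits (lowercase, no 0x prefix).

Key hex bytes 94 85 81 23 77 is 5 bytes > B = 4, so hash it first: H(key) = 8c a8, then zero-pad to 4 bytes: K' = 8c a8 00 00.
K' ⊕ ipad = ba 9e 36 36.  K' ⊕ opad = d0 f4 5c 5c.
Inner input = (K'⊕ipad) ∥ m = ba 9e 36 36 ∥ 1c.
Inner hash: even-index sum = 268 mod 256 = 12; odd-index sum = 212 mod 256 = 212 → 0c d4.
Outer input = (K'⊕opad) ∥ inner = d0 f4 5c 5c ∥ 0c d4.
Outer hash (tag): even-index sum = 312 mod 256 = 56; odd-index sum = 548 mod 256 = 36 → 38 24.

3824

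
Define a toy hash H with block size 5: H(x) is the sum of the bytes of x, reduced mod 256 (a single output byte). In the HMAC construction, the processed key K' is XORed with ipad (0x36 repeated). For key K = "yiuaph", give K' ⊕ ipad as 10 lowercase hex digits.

a636363636

Key "yiuaph" = 79 69 75 61 70 68 is 6 bytes > B = 5, so hash it first: H(key) = 90, then zero-pad to 5 bytes: K' = 90 00 00 00 00.
XOR each byte with 0x36: 90⊕36=a6, 00⊕36=36, 00⊕36=36, 00⊕36=36, 00⊕36=36.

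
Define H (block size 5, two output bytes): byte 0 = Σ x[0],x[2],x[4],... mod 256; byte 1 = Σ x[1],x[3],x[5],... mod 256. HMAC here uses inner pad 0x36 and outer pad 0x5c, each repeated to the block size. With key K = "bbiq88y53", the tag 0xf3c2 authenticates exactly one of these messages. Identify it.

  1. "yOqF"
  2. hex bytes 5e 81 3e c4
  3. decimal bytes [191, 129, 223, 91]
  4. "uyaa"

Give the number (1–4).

2

Key "bbiq88y53" = 62 62 69 71 38 38 79 35 33 is 9 bytes > B = 5, so hash it first: H(key) = af 40, then zero-pad to 5 bytes: K' = af 40 00 00 00.
K' ⊕ ipad = 99 76 36 36 36; K' ⊕ opad = f3 1c 5c 5c 5c.
m1: inner = H(99 76 36 36 36 79 4f 71 46) = 9a 96; tag = H(f3 1c 5c 5c 5c 9a 96) = 4112
m2: inner = H(99 76 36 36 36 5e 81 3e c4) = 4a 48; tag = H(f3 1c 5c 5c 5c 4a 48) = f3c2 ← matches
m3: inner = H(99 76 36 36 36 bf 81 df 5b) = e1 4a; tag = H(f3 1c 5c 5c 5c e1 4a) = f559
m4: inner = H(99 76 36 36 36 75 79 61 61) = df 82; tag = H(f3 1c 5c 5c 5c df 82) = 2d57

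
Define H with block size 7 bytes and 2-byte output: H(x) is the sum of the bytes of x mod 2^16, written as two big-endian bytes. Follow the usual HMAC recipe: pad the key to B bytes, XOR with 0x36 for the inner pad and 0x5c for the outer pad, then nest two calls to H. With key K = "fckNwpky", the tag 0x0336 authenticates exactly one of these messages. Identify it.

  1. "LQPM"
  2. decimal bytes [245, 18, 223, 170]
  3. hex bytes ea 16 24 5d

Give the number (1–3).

Key "fckNwpky" = 66 63 6b 4e 77 70 6b 79 is 8 bytes > B = 7, so hash it first: H(key) = 03 4d, then zero-pad to 7 bytes: K' = 03 4d 00 00 00 00 00.
K' ⊕ ipad = 35 7b 36 36 36 36 36; K' ⊕ opad = 5f 11 5c 5c 5c 5c 5c.
m1: inner = H(35 7b 36 36 36 36 36 4c 51 50 4d) = 02 f8; tag = H(5f 11 5c 5c 5c 5c 5c 02 f8) = 0336 ← matches
m2: inner = H(35 7b 36 36 36 36 36 f5 12 df aa) = 04 4e; tag = H(5f 11 5c 5c 5c 5c 5c 04 4e) = 028e
m3: inner = H(35 7b 36 36 36 36 36 ea 16 24 5d) = 03 3f; tag = H(5f 11 5c 5c 5c 5c 5c 03 3f) = 027e

1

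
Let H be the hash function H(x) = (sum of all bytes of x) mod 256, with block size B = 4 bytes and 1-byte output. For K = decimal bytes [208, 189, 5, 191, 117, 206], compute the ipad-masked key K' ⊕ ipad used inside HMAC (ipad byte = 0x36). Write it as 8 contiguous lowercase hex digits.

Key decimal bytes [208, 189, 5, 191, 117, 206] = d0 bd 05 bf 75 ce is 6 bytes > B = 4, so hash it first: H(key) = 94, then zero-pad to 4 bytes: K' = 94 00 00 00.
XOR each byte with 0x36: 94⊕36=a2, 00⊕36=36, 00⊕36=36, 00⊕36=36.

a2363636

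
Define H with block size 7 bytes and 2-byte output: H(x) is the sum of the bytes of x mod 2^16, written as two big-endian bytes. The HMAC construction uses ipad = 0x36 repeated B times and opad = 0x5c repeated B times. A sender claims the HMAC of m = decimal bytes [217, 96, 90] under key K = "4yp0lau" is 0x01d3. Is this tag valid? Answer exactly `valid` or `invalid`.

invalid

Key "4yp0lau" = 34 79 70 30 6c 61 75 is exactly B = 7 bytes: K' = 34 79 70 30 6c 61 75.
K' ⊕ ipad = 02 4f 46 06 5a 57 43; K' ⊕ opad = 68 25 2c 6c 30 3d 29.
Inner hash: sum = 2+79+70+6+90+87+67+217+96+90 = 804 → 03 24.
Outer hash (recomputed tag): sum = 104+37+44+108+48+61+41+3+36 = 482 → 01 e2.
Recomputed tag = 01e2; claimed = 01d3 → mismatch.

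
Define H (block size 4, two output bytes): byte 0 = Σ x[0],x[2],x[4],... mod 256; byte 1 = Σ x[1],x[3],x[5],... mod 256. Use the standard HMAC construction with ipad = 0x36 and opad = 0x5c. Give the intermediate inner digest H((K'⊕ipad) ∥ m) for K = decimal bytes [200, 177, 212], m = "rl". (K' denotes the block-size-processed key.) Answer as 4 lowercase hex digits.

5229

Key decimal bytes [200, 177, 212] = c8 b1 d4 is 3 bytes ≤ B = 4; zero-pad to 4 bytes: K' = c8 b1 d4 00.
K' ⊕ ipad = fe 87 e2 36.
Inner input = fe 87 e2 36 ∥ 72 6c.
Inner hash: even-index sum = 594 mod 256 = 82; odd-index sum = 297 mod 256 = 41 → 52 29.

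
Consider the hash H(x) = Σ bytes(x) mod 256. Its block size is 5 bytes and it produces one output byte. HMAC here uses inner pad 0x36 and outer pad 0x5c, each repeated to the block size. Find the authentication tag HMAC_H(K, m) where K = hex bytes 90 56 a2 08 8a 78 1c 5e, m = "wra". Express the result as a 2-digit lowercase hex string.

1c

Key hex bytes 90 56 a2 08 8a 78 1c 5e is 8 bytes > B = 5, so hash it first: H(key) = 0c, then zero-pad to 5 bytes: K' = 0c 00 00 00 00.
K' ⊕ ipad = 3a 36 36 36 36.  K' ⊕ opad = 50 5c 5c 5c 5c.
Inner input = (K'⊕ipad) ∥ m = 3a 36 36 36 36 ∥ 77 72 61.
Inner hash: sum = 58+54+54+54+54+119+114+97 = 604; mod 256 = 92 → 5c.
Outer input = (K'⊕opad) ∥ inner = 50 5c 5c 5c 5c ∥ 5c.
Outer hash (tag): sum = 80+92+92+92+92+92 = 540; mod 256 = 28 → 1c.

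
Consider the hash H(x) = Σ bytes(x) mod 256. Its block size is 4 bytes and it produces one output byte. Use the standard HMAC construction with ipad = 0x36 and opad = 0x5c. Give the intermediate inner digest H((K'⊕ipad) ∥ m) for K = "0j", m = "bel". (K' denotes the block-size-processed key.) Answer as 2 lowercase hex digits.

01

Key "0j" = 30 6a is 2 bytes ≤ B = 4; zero-pad to 4 bytes: K' = 30 6a 00 00.
K' ⊕ ipad = 06 5c 36 36.
Inner input = 06 5c 36 36 ∥ 62 65 6c.
Inner hash: sum = 6+92+54+54+98+101+108 = 513; mod 256 = 1 → 01.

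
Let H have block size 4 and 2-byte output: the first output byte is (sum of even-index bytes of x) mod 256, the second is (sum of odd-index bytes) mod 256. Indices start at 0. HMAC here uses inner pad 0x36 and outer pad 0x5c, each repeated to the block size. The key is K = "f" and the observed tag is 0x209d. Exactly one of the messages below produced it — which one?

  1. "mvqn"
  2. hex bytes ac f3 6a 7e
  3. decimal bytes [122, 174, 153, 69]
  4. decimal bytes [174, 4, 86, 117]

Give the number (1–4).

Key "f" = 66 is 1 byte ≤ B = 4; zero-pad to 4 bytes: K' = 66 00 00 00.
K' ⊕ ipad = 50 36 36 36; K' ⊕ opad = 3a 5c 5c 5c.
m1: inner = H(50 36 36 36 6d 76 71 6e) = 64 50; tag = H(3a 5c 5c 5c 64 50) = fa08
m2: inner = H(50 36 36 36 ac f3 6a 7e) = 9c dd; tag = H(3a 5c 5c 5c 9c dd) = 3295
m3: inner = H(50 36 36 36 7a ae 99 45) = 99 5f; tag = H(3a 5c 5c 5c 99 5f) = 2f17
m4: inner = H(50 36 36 36 ae 04 56 75) = 8a e5; tag = H(3a 5c 5c 5c 8a e5) = 209d ← matches

4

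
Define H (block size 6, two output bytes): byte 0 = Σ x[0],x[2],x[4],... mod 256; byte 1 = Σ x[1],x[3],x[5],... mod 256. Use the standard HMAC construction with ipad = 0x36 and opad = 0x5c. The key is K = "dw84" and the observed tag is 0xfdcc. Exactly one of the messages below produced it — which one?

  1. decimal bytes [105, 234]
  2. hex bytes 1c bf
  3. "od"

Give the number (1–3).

Key "dw84" = 64 77 38 34 is 4 bytes ≤ B = 6; zero-pad to 6 bytes: K' = 64 77 38 34 00 00.
K' ⊕ ipad = 52 41 0e 02 36 36; K' ⊕ opad = 38 2b 64 68 5c 5c.
m1: inner = H(52 41 0e 02 36 36 69 ea) = ff 63; tag = H(38 2b 64 68 5c 5c ff 63) = f752
m2: inner = H(52 41 0e 02 36 36 1c bf) = b2 38; tag = H(38 2b 64 68 5c 5c b2 38) = aa27
m3: inner = H(52 41 0e 02 36 36 6f 64) = 05 dd; tag = H(38 2b 64 68 5c 5c 05 dd) = fdcc ← matches

3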